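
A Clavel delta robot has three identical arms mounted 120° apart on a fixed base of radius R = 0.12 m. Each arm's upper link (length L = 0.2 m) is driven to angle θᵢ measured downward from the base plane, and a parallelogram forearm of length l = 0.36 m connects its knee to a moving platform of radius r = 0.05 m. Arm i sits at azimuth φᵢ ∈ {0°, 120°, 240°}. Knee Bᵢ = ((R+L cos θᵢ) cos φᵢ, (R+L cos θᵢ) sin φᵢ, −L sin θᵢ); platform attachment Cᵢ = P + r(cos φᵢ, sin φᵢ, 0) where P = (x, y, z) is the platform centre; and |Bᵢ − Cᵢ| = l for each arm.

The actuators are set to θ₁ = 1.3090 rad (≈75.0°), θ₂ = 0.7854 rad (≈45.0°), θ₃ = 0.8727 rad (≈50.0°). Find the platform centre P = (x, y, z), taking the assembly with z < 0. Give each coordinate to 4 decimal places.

(-0.1196, 0.0156, -0.4598)

arm 1 at φ=0.0°: (R−r)+L cos θ1 = 0.1218;  O1 = (0.1218, 0.0000, -0.1932)
φ2=120.0°: virtual centre (-0.1057, 0.1831, -0.1414), radius l
arm 3 at φ=240.0°: (R−r)+L cos θ3 = 0.1986;  O3 = (-0.0993, -0.1720, -0.1532)
eliminate P² terms by subtracting sphere 1 from 2 and 3
linear system: -0.4549x+0.3662y = 0.0126−0.1035z; -0.4421x+-0.3439y = 0.0108−0.0799z
Cramer: x(z) = -0.0259+0.2038z;  y(z) = 0.0021-0.0295z
quadratic in z: (1.0424)z²+(0.3261)z+(-0.0705)=0, √Δ=0.6325 → z ∈ {-0.4598, 0.1470}; z = -0.4598 (taking z<0)
x = -0.1196, y = 0.0156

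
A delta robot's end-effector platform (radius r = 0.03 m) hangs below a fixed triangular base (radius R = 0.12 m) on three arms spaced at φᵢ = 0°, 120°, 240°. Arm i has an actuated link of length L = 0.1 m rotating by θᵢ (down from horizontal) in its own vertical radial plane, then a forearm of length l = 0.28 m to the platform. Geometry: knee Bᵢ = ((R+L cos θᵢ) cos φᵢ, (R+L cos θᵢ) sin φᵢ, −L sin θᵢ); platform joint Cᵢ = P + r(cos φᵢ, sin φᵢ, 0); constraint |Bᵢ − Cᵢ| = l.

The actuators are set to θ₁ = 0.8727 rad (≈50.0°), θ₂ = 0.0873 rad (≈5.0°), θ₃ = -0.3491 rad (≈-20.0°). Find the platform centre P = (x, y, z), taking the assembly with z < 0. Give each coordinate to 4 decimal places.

(-0.0888, -0.0274, -0.2128)

centre 1 = (0.1543·cos0.0°, 0.1543·sin0.0°, -0.0766) = (0.1543, 0.0000, -0.0766)
φ2=120.0°: virtual centre (-0.0948, 0.1642, -0.0087), radius l
centre 3 = (0.1840·cos240.0°, 0.1840·sin240.0°, 0.0342) = (-0.0920, -0.1593, 0.0342)
eliminate P² terms by subtracting sphere 1 from 2 and 3
plane₁₂: -0.4982x+0.3284y+0.1358z = 0.0064
Cramer: x(z) = -0.0118+0.3621z;  y(z) = 0.0015+0.1358z
into |P−centre ₁|² = l²: 1.1496z² + 0.0333z + -0.0449 = 0;  Δ = 0.2078;  z = -0.2128 or 0.1838 → z<0 root = -0.2128
x = -0.0888, y = -0.0274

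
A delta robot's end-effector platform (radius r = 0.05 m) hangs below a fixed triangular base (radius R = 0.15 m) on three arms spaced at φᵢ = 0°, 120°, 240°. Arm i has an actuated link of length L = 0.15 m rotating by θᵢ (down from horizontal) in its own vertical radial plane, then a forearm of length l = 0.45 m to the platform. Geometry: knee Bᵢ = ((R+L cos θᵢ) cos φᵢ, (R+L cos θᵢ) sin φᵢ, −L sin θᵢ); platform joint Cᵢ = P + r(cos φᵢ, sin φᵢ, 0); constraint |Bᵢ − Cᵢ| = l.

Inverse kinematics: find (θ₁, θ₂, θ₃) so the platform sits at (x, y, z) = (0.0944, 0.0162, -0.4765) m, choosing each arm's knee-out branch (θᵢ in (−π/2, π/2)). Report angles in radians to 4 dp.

θ₁ = 0.3493, θ₂ = 0.7856, θ₃ = 0.8731

φ1=0.0° → target in arm frame (0.0944, 0.0162)
  A=0.0056, B=-0.4765, C=(l²−L²−A²−y'²−z²)/(2L)=-0.1578
  γ=atan2(-0.4765,0.0056)=-1.5590;  ψ=arccos(-0.3312)=1.9084;  θ1=γ+ψ≈0.3493
φ2=120.0° → target in arm frame (-0.0332, -0.0899)
  e−x'=0.1332;  (l²−L²−(e−x')²−y'²−z²)/2L = -0.2429
  θ2 = atan2(B,A) + arccos(C/0.4948) = 0.7856
rotate P by −φ3: (-0.0612, 0.0737, -0.4765)
  A=0.1612, B=-0.4765, C=(l²−L²−A²−y'²−z²)/(2L)=-0.2616
  γ=atan2(-0.4765,0.1612)=-1.2445;  ψ=arccos(-0.5200)=2.1176;  θ3=γ+ψ≈0.8731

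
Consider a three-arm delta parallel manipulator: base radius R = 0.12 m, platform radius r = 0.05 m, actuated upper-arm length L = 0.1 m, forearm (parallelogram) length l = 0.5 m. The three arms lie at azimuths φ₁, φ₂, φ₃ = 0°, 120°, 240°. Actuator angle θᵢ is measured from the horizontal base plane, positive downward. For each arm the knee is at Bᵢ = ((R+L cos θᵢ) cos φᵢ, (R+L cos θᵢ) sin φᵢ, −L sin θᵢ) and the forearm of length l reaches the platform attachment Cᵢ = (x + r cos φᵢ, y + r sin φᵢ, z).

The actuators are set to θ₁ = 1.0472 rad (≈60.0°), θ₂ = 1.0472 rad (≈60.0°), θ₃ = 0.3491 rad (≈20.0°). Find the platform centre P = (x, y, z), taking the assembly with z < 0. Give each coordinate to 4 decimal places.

(-0.0693, -0.1200, -0.5336)

arm 1 at φ=0.0°: ρ1 = 0.1200;  centre 1 = (0.1200, 0.0000, -0.0866)
centre 2 = (0.1200·cos120.0°, 0.1200·sin120.0°, -0.0866) = (-0.0600, 0.1039, -0.0866)
φ3=240.0°: virtual centre (-0.0820, -0.1420, -0.0342), radius l
|centre ₂|²−|centre ₁|² = 0.0000;  |centre ₃|²−|centre ₁|² = 0.0062
plane₁₂: -0.3600x+0.2078y+0.0000z = 0.0000
Cramer: x(z) = -0.0069+0.1170z;  y(z) = -0.0119+0.2026z
quadratic in z: (1.0547)z²+(0.1387)z+(-0.2263)=0, √Δ=0.9868 → z ∈ {-0.5336, 0.4021}; z = -0.5336 (taking z<0)
x = -0.0693, y = -0.1200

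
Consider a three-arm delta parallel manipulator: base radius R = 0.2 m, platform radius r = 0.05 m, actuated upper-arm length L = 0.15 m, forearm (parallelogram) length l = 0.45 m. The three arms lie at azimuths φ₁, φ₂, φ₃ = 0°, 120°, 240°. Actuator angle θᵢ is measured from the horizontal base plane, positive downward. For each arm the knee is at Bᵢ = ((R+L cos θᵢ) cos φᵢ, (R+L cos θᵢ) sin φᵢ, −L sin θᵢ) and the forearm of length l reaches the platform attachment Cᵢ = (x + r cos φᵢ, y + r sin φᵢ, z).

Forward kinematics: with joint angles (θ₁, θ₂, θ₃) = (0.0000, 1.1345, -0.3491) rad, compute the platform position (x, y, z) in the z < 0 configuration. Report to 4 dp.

(0.0646, -0.1780, -0.3397)

arm 1 at φ=0.0°: (R−r)+L cos θ1 = 0.3000;  O1 = (0.3000, 0.0000, 0.0000)
arm 2 at φ=120.0°: (R−r)+L cos θ2 = 0.2134;  O2 = (-0.1067, 0.1848, -0.1359)
φ3=240.0°: virtual centre (-0.1455, -0.2520, 0.0513), radius l
eliminate P² terms by subtracting sphere 1 from 2 and 3
plane₁₂: -0.8134x+0.3696y+-0.2719z = -0.0260
Cramer: x(z) = 0.0191-0.1341z;  y(z) = -0.0283+0.4406z
sphere 1 gives Az²+Bz+C=0 with A=1.2121, B=0.0504, C=-0.1228;  B²−4AC=0.5978;  roots -0.3397, 0.2982;  negative root z = -0.3397
x = 0.0646, y = -0.1780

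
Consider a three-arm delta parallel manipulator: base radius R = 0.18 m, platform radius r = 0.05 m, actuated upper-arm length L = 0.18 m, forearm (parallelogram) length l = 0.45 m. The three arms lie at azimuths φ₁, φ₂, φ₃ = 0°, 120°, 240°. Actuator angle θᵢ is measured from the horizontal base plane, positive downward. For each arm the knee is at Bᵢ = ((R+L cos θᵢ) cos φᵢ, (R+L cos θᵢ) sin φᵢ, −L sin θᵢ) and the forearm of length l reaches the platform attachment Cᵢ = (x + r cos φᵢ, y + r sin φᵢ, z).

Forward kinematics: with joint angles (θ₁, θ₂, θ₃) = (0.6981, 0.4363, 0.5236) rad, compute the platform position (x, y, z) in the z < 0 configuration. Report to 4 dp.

φ1=0.0°: virtual centre (0.2679, 0.0000, -0.1157), radius l
φ2=120.0°: virtual centre (-0.1466, 0.2539, -0.0761), radius l
arm 3 at φ=240.0°: (R−r)+L cos θ3 = 0.2859;  S3 = (-0.1429, -0.2476, -0.0900)
eliminate P² terms by subtracting sphere 1 from 2 and 3
linear system: -0.8289x+0.5077y = 0.0066−0.0793z; -0.8217x+-0.4952y = 0.0047−0.0514z
det = 0.8276;  x = -0.0068+0.0790z,  y = 0.0018+-0.0272z
sphere 1 gives Az²+Bz+C=0 with A=1.0070, B=0.1879, C=-0.1137;  B²−4AC=0.4931;  roots -0.4420, 0.2554;  negative root z = -0.4420
x = -0.0417, y = 0.0139

(-0.0417, 0.0139, -0.4420)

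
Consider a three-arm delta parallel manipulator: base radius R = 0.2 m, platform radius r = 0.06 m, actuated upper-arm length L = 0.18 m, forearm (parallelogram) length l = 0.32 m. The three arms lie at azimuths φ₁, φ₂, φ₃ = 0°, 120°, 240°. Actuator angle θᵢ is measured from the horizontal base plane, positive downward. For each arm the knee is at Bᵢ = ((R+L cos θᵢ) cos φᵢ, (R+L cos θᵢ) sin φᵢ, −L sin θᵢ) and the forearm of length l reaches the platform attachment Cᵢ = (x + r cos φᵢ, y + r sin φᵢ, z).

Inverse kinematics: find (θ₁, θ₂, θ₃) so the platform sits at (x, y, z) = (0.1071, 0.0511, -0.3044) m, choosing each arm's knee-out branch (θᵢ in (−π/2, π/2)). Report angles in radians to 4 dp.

θ₁ = 0.3491, θ₂ = 0.9600, θ₃ = 1.3093

φ1=0.0° → target in arm frame (0.1071, 0.0511)
  A=0.0329, B=-0.3044, C=(l²−L²−A²−y'²−z²)/(2L)=-0.0732
  √(A²+B²)=0.3062;  θ1 = -1.4631+1.8122 ≈ 0.3491
rotate P by −φ2: (-0.0093, -0.1183, -0.3044)
  A cos θ + B sin θ = C:  0.1493·cos θ + -0.3044·sin θ = -0.1637
  γ=atan2(-0.3044,0.1493)=-1.1148;  ψ=arccos(-0.4829)=2.0748;  θ2=γ+ψ≈0.9600
arm 3 (φ=240.0°): x'=-0.0978, y'=0.0672
  A cos θ + B sin θ = C:  0.2378·cos θ + -0.3044·sin θ = -0.2326
  γ=atan2(-0.3044,0.2378)=-0.9076;  ψ=arccos(-0.6021)=2.2169;  θ3=γ+ψ≈1.3093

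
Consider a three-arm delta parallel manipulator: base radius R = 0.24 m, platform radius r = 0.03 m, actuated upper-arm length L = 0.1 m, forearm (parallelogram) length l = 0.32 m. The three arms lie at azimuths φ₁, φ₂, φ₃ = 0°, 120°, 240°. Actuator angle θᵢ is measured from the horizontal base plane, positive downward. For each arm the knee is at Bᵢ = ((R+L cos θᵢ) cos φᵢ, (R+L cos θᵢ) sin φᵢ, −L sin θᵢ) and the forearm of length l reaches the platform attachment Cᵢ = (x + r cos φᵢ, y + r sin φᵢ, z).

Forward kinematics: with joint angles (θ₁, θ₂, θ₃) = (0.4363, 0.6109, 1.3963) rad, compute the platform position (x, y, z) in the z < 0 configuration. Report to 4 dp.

centre 1 = (0.3006·cos0.0°, 0.3006·sin0.0°, -0.0423) = (0.3006, 0.0000, -0.0423)
centre 2 = (0.2919·cos120.0°, 0.2919·sin120.0°, -0.0574) = (-0.1460, 0.2528, -0.0574)
arm 3 at φ=240.0°: e+L cos θ3 = 0.2274;  centre 3 = (-0.1137, -0.1969, -0.0985)
eliminate P² terms by subtracting sphere 1 from 2 and 3
linear system: -0.8932x+0.5056y = -0.0037−-0.0302z; -0.8286x+-0.3938y = -0.0308−-0.1124z
Cramer: x(z) = 0.0221-0.0892z;  y(z) = 0.0317-0.0978z
into |P−centre ₁|² = l²: 1.0175z² + 0.1280z + -0.0220 = 0;  Δ = 0.1059;  z = -0.2228 or 0.0970 → z<0 root = -0.2228
x = 0.0419, y = 0.0535

(0.0419, 0.0535, -0.2228)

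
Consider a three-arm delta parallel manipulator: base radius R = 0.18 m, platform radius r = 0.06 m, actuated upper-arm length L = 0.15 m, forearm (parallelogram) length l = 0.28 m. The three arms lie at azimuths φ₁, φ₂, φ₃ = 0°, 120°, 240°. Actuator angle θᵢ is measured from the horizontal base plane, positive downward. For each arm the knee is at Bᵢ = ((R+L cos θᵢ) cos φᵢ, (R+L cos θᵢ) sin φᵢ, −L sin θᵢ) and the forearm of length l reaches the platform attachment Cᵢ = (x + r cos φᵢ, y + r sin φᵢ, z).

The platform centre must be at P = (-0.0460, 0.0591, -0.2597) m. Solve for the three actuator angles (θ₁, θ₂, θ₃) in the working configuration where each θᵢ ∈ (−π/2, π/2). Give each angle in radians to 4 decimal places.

rotate P by −φ1: (-0.0460, 0.0591, -0.2597)
  A cos θ + B sin θ = C:  0.1660·cos θ + -0.2597·sin θ = -0.1420
  √(A²+B²)=0.3082;  θ1 = -1.0021+2.0495 ≈ 1.0475
arm 2 (φ=120.0°): x'=0.0742, y'=0.0103
  A cos θ + B sin θ = C:  0.0458·cos θ + -0.2597·sin θ = -0.0458
  √(A²+B²)=0.2637;  θ2 = -1.3962+1.7455 ≈ 0.3493
φ3=240.0° → target in arm frame (-0.0282, -0.0694)
  A cos θ + B sin θ = C:  0.1482·cos θ + -0.2597·sin θ = -0.1277
  θ3 = atan2(B,A) + arccos(C/0.2990) = 0.9599

θ₁ = 1.0475, θ₂ = 0.3493, θ₃ = 0.9599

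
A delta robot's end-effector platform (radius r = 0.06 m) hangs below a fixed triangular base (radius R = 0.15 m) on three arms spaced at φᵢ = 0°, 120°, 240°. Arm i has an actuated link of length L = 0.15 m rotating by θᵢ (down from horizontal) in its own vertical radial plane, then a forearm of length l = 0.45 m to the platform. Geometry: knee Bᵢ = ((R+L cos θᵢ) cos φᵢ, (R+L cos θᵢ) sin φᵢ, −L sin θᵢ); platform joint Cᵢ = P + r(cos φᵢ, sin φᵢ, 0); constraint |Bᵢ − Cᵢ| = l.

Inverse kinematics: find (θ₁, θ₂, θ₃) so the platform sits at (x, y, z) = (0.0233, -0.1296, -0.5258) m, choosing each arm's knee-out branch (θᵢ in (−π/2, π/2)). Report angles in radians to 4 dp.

θ₁ = 0.9597, θ₂ = 1.3963, θ₃ = 0.6979

φ1=0.0° → target in arm frame (0.0233, -0.1296)
  A cos θ + B sin θ = C:  0.0667·cos θ + -0.5258·sin θ = -0.3924
  γ=atan2(-0.5258,0.0667)=-1.4446;  ψ=arccos(-0.7403)=2.4043;  θ1=γ+ψ≈0.9597
φ2=120.0° → target in arm frame (-0.1239, 0.0446)
  A=0.2139, B=-0.5258, C=(l²−L²−A²−y'²−z²)/(2L)=-0.4807
  θ2 = atan2(B,A) + arccos(C/0.5676) = 1.3963
φ3=240.0° → target in arm frame (0.1006, 0.0850)
  e−x'=-0.0106;  (l²−L²−(e−x')²−y'²−z²)/2L = -0.3460
  γ=atan2(-0.5258,-0.0106)=-1.5909;  ψ=arccos(-0.6579)=2.2888;  θ3=γ+ψ≈0.6979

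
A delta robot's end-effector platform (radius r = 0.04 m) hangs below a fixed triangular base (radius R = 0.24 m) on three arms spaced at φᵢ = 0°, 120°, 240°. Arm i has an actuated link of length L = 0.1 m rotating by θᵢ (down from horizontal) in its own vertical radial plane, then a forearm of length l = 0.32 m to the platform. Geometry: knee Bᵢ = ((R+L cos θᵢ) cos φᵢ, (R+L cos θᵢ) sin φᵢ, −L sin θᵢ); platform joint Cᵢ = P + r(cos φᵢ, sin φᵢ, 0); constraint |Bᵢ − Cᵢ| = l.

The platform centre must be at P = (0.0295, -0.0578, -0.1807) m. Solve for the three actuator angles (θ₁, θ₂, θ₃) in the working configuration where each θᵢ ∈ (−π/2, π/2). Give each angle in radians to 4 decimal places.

rotate P by −φ1: (0.0295, -0.0578, -0.1807)
  A cos θ + B sin θ = C:  0.1705·cos θ + -0.1807·sin θ = 0.1367
  √(A²+B²)=0.2484;  θ1 = -0.8144+0.9882 ≈ 0.1738
rotate P by −φ2: (-0.0648, 0.0034, -0.1807)
  e−x'=0.2648;  (l²−L²−(e−x')²−y'²−z²)/2L = -0.0519
  √(A²+B²)=0.3206;  θ2 = -0.5988+1.7335 ≈ 1.1347
arm 3 (φ=240.0°): x'=0.0353, y'=0.0544
  e−x'=0.1647;  (l²−L²−(e−x')²−y'²−z²)/2L = 0.1483
  √(A²+B²)=0.2445;  θ3 = -0.8317+0.9191 ≈ 0.0874

θ₁ = 0.1738, θ₂ = 1.1347, θ₃ = 0.0874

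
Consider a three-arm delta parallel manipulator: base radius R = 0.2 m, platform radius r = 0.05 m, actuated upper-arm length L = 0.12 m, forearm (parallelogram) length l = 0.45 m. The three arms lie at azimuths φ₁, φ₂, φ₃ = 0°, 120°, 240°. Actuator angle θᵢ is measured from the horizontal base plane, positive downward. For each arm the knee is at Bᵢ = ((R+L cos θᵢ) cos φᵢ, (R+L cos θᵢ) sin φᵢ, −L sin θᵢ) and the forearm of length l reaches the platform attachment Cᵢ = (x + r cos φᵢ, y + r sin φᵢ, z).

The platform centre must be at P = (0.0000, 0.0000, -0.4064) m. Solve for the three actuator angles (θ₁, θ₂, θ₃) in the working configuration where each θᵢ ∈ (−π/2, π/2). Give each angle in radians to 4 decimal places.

θ₁ = 0.3494, θ₂ = 0.3494, θ₃ = 0.3494

arm 1 (φ=0.0°): x'=0.0000, y'=0.0000
  A=0.1500, B=-0.4064, C=(l²−L²−A²−y'²−z²)/(2L)=0.0018
  θ1 = atan2(B,A) + arccos(C/0.4332) = 0.3494
φ2=120.0° → target in arm frame (0.0000, 0.0000)
  A cos θ + B sin θ = C:  0.1500·cos θ + -0.4064·sin θ = 0.0018
  θ2 = atan2(B,A) + arccos(C/0.4332) = 0.3494
rotate P by −φ3: (0.0000, 0.0000, -0.4064)
  e−x'=0.1500;  (l²−L²−(e−x')²−y'²−z²)/2L = 0.0018
  √(A²+B²)=0.4332;  θ3 = -1.2172+1.5666 ≈ 0.3494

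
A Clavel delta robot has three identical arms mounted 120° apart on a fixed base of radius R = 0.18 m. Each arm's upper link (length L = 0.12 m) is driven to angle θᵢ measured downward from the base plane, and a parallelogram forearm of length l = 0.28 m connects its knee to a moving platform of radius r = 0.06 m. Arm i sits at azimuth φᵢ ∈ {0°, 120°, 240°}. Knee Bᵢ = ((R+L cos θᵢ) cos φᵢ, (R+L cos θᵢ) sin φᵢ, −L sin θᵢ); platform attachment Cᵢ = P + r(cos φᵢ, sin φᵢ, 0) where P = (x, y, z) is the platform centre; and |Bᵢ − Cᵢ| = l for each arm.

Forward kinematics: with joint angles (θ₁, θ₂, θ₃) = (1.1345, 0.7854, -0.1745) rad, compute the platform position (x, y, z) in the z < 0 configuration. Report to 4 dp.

(-0.0778, -0.0673, -0.2187)

arm 1 at φ=0.0°: ρ1 = 0.1707;  S1 = (0.1707, 0.0000, -0.1088)
S2 = (0.2049·cos120.0°, 0.2049·sin120.0°, -0.0849) = (-0.1024, 0.1774, -0.0849)
arm 3 at φ=240.0°: ρ3 = 0.2382;  S3 = (-0.1191, -0.2063, 0.0208)
eliminate P² terms by subtracting sphere 1 from 2 and 3
plane₁₂: -0.5463x+0.3548y+0.0478z = 0.0082
Cramer: x(z) = -0.0212+0.2591z;  y(z) = -0.0095+0.2642z
into |P−S₁|² = l²: 1.1370z² + 0.1131z + -0.0297 = 0;  Δ = 0.1477;  z = -0.2187 or 0.1193 → z<0 root = -0.2187
x = -0.0778, y = -0.0673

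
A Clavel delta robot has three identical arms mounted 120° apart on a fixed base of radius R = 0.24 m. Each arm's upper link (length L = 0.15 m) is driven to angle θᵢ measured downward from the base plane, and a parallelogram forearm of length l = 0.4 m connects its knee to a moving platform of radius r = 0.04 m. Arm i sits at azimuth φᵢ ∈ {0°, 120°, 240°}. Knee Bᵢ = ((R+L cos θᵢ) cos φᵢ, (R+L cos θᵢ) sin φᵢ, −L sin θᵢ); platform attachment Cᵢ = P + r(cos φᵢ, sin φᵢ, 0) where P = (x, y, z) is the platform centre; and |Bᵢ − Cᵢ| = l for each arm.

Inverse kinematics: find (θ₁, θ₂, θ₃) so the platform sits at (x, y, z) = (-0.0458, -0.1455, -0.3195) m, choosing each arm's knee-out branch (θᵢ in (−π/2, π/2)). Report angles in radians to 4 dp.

rotate P by −φ1: (-0.0458, -0.1455, -0.3195)
  A cos θ + B sin θ = C:  0.2458·cos θ + -0.3195·sin θ = -0.1539
  θ1 = atan2(B,A) + arccos(C/0.4031) = 1.0475
arm 2 (φ=120.0°): x'=-0.1031, y'=0.1124
  e−x'=0.3031;  (l²−L²−(e−x')²−y'²−z²)/2L = -0.2303
  θ2 = atan2(B,A) + arccos(C/0.4404) = 1.3094
rotate P by −φ3: (0.1489, 0.0331, -0.3195)
  e−x'=0.0511;  (l²−L²−(e−x')²−y'²−z²)/2L = 0.1057
  γ=atan2(-0.3195,0.0511)=-1.4122;  ψ=arccos(0.3267)=1.2380;  θ3=γ+ψ≈-0.1743

θ₁ = 1.0475, θ₂ = 1.3094, θ₃ = -0.1743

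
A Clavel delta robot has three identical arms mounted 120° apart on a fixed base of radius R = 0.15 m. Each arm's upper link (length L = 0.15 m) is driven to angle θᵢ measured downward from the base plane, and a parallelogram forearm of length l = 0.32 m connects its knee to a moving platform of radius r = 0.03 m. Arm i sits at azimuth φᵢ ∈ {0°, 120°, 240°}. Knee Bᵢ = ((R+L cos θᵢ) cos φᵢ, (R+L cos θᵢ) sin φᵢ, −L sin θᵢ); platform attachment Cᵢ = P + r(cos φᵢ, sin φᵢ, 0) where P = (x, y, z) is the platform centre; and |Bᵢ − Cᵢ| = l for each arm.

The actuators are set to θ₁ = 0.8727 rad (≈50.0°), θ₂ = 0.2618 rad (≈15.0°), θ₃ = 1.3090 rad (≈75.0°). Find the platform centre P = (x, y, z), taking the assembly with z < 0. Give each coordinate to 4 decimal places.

φ1=0.0°: virtual centre (0.2164, 0.0000, -0.1149), radius l
arm 2 at φ=120.0°: ρ2 = 0.2649;  centre 2 = (-0.1324, 0.2294, -0.0388)
φ3=240.0°: virtual centre (-0.0794, -0.1375, -0.1449), radius l
|centre ₂|²−|centre ₁|² = 0.0116;  |centre ₃|²−|centre ₁|² = -0.0138
linear system: -0.6977x+0.4588y = 0.0116−0.1522z; -0.5917x+-0.2751y = -0.0138−-0.0600z
det = 0.4634;  x = 0.0068+0.0310z,  y = 0.0357+-0.2846z
into |P−centre ₁|² = l²: 1.0819z² + 0.1965z + -0.0440 = 0;  Δ = 0.2289;  z = -0.3119 or 0.1303 → z<0 root = -0.3119
x = -0.0029, y = 0.1244

(-0.0029, 0.1244, -0.3119)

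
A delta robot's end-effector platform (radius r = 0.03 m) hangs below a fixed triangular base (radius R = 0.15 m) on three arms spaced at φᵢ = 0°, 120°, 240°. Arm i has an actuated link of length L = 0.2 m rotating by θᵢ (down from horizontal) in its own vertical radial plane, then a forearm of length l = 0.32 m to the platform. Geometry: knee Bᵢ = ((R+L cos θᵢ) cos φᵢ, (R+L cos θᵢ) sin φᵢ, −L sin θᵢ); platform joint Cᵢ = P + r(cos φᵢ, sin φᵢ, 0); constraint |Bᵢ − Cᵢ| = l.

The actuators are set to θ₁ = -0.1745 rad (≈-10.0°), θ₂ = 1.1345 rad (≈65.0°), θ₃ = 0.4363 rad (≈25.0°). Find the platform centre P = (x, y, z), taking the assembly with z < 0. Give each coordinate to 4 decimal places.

O1 = (0.3170·cos0.0°, 0.3170·sin0.0°, 0.0347) = (0.3170, 0.0000, 0.0347)
O2 = (0.2045·cos120.0°, 0.2045·sin120.0°, -0.1813) = (-0.1023, 0.1771, -0.1813)
arm 3 at φ=240.0°: e+L cos θ3 = 0.3013;  O3 = (-0.1506, -0.2609, -0.0845)
|O₂|²−|O₁|² = -0.0270;  |O₃|²−|O₁|² = -0.0038
[-0.8384 0.3542 -0.4320]·P = -0.0270;  [-0.9352 -0.5218 -0.2385]·P = -0.0038
det = 0.7688;  x = 0.0201+-0.4031z,  y = -0.0287+0.2654z
quadratic in z: (1.2329)z²+(0.1547)z+(-0.0122)=0, √Δ=0.2901 → z ∈ {-0.1804, 0.0549}; z = -0.1804 (taking z<0)
x = 0.0928, y = -0.0766

(0.0928, -0.0766, -0.1804)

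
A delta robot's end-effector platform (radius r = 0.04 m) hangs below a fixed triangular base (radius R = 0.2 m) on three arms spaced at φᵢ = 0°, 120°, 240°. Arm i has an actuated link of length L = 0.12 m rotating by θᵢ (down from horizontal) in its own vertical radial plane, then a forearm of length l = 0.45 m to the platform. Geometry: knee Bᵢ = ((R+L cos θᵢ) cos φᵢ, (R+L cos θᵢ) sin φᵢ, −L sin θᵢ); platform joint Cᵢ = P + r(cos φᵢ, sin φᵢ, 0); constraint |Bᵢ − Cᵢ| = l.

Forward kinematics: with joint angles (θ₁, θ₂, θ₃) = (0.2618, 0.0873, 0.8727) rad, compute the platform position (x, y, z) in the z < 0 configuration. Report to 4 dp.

(0.0308, 0.0890, -0.3978)

φ1=0.0°: virtual centre (0.2759, 0.0000, -0.0311), radius l
arm 2 at φ=120.0°: (R−r)+L cos θ2 = 0.2795;  O2 = (-0.1398, 0.2421, -0.0105)
O3 = (0.2371·cos240.0°, 0.2371·sin240.0°, -0.0919) = (-0.1186, -0.2054, -0.0919)
|O₂|²−|O₁|² = 0.0012;  |O₃|²−|O₁|² = -0.0124
linear system: -0.8314x+0.4842y = 0.0012−0.0412z; -0.7890x+-0.4107y = -0.0124−-0.1217z
Cramer: x(z) = 0.0076-0.0581z;  y(z) = 0.0155-0.1848z
quadratic in z: (1.0375)z²+(0.0875)z+(-0.1293)=0, √Δ=0.7378 → z ∈ {-0.3978, 0.3134}; z = -0.3978 (taking z<0)
x = 0.0308, y = 0.0890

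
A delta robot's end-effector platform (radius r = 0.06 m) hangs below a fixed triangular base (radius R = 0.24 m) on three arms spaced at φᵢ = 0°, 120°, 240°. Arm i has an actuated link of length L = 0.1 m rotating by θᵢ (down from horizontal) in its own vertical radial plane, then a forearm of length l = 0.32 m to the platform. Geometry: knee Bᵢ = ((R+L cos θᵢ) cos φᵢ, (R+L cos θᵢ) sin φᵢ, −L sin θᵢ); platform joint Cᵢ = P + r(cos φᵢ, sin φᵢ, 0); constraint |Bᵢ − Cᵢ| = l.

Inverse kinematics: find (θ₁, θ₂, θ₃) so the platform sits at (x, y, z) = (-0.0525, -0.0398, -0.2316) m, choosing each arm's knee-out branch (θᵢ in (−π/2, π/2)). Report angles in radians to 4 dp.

rotate P by −φ1: (-0.0525, -0.0398, -0.2316)
  A=0.2325, B=-0.2316, C=(l²−L²−A²−y'²−z²)/(2L)=-0.0844
  θ1 = atan2(B,A) + arccos(C/0.3282) = 1.0474
arm 2 (φ=120.0°): x'=-0.0082, y'=0.0654
  e−x'=0.1882;  (l²−L²−(e−x')²−y'²−z²)/2L = -0.0047
  γ=atan2(-0.2316,0.1882)=-0.8884;  ψ=arccos(-0.0157)=1.5865;  θ2=γ+ψ≈0.6981
rotate P by −φ3: (0.0607, -0.0256, -0.2316)
  A=0.1193, B=-0.2316, C=(l²−L²−A²−y'²−z²)/(2L)=0.1194
  γ=atan2(-0.2316,0.1193)=-1.0952;  ψ=arccos(0.4583)=1.0947;  θ3=γ+ψ≈-0.0005

θ₁ = 1.0474, θ₂ = 0.6981, θ₃ = -0.0005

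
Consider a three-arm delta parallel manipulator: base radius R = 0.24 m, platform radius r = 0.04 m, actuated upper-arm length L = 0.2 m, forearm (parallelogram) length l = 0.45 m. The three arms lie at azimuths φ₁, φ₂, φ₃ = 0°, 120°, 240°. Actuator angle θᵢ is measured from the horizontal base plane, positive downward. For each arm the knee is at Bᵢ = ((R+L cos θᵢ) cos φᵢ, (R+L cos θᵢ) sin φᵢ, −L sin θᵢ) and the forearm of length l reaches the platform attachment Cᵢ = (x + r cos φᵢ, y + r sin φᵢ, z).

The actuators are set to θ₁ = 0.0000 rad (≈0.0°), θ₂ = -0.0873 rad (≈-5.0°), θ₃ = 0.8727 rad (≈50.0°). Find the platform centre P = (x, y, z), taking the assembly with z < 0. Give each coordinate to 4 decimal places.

(0.0482, 0.0965, -0.2635)

O1 = (0.4000·cos0.0°, 0.4000·sin0.0°, 0.0000) = (0.4000, 0.0000, 0.0000)
O2 = (0.3992·cos120.0°, 0.3992·sin120.0°, 0.0174) = (-0.1996, 0.3458, 0.0174)
arm 3 at φ=240.0°: ρ3 = 0.3286;  O3 = (-0.1643, -0.2845, -0.1532)
subtract pairs → two planes through P
linear system: -1.1992x+0.6915y = -0.0003−0.0349z; -1.1286x+-0.5691y = -0.0286−-0.3064z
det = 1.4628;  x = 0.0136+-0.1313z,  y = 0.0232+-0.2781z
into |P−O₁|² = l²: 1.0946z² + 0.0885z + -0.0527 = 0;  Δ = 0.2385;  z = -0.2635 or 0.1826 → z<0 root = -0.2635
x = 0.0482, y = 0.0965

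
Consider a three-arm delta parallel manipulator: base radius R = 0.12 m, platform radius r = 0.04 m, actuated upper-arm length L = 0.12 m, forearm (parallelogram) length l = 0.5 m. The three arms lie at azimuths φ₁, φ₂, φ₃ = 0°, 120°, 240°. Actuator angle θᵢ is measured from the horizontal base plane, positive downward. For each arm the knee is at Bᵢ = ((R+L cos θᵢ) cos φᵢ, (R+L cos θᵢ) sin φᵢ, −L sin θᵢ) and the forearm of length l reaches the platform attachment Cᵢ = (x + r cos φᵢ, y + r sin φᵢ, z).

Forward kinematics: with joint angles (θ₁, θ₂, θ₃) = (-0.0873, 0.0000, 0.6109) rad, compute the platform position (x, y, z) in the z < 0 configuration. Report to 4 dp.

arm 1 at φ=0.0°: (R−r)+L cos θ1 = 0.1995;  S1 = (0.1995, 0.0000, 0.0105)
arm 2 at φ=120.0°: (R−r)+L cos θ2 = 0.2000;  S2 = (-0.1000, 0.1732, 0.0000)
arm 3 at φ=240.0°: (R−r)+L cos θ3 = 0.1783;  S3 = (-0.0891, -0.1544, -0.0688)
subtract pairs → two planes through P
plane₁₂: -0.5991x+0.3464y+-0.0209z = 0.0001
det = 0.3850;  x = 0.0030+-0.1595z,  y = 0.0054+-0.2154z
into |P−S₁|² = l²: 1.0718z² + 0.0394z + -0.2112 = 0;  Δ = 0.9072;  z = -0.4627 or 0.4259 → z<0 root = -0.4627
x = 0.0768, y = 0.1051

(0.0768, 0.1051, -0.4627)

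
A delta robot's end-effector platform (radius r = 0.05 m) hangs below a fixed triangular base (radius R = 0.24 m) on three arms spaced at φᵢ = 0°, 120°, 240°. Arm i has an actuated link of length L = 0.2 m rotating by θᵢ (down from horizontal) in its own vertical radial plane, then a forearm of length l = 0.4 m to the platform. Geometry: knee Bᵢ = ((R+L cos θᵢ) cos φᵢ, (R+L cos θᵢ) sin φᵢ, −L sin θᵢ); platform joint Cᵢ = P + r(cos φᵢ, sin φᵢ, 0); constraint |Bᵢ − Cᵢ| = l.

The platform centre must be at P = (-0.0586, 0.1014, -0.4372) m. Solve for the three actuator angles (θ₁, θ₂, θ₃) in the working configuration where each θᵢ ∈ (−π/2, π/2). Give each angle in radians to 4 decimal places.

φ1=0.0° → target in arm frame (-0.0586, 0.1014)
  e−x'=0.2486;  (l²−L²−(e−x')²−y'²−z²)/2L = -0.3581
  γ=atan2(-0.4372,0.2486)=-1.0538;  ψ=arccos(-0.7120)=2.3631;  θ1=γ+ψ≈1.3093
rotate P by −φ2: (0.1171, 0.0000, -0.4372)
  e−x'=0.0729;  (l²−L²−(e−x')²−y'²−z²)/2L = -0.1911
  γ=atan2(-0.4372,0.0729)=-1.4056;  ψ=arccos(-0.4312)=2.0167;  θ2=γ+ψ≈0.6111
rotate P by −φ3: (-0.0585, -0.1014, -0.4372)
  e−x'=0.2485;  (l²−L²−(e−x')²−y'²−z²)/2L = -0.3580
  √(A²+B²)=0.5029;  θ3 = -1.0539+2.3629 ≈ 1.3090

θ₁ = 1.3093, θ₂ = 0.6111, θ₃ = 1.3090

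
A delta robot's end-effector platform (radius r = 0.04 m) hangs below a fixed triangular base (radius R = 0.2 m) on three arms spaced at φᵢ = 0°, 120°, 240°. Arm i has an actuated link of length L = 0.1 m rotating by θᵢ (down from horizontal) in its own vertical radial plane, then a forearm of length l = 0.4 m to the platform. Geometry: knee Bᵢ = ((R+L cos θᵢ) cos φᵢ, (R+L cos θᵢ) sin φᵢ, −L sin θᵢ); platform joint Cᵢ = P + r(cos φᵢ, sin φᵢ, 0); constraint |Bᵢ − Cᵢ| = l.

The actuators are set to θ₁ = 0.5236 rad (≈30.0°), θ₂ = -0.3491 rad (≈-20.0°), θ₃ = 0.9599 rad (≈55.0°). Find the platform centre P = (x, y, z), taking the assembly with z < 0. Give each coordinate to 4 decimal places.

arm 1 at φ=0.0°: e+L cos θ1 = 0.2466;  centre 1 = (0.2466, 0.0000, -0.0500)
arm 2 at φ=120.0°: e+L cos θ2 = 0.2540;  centre 2 = (-0.1270, 0.2199, 0.0342)
φ3=240.0°: virtual centre (-0.1087, -0.1882, -0.0819), radius l
|centre ₂|²−|centre ₁|² = 0.0024;  |centre ₃|²−|centre ₁|² = -0.0094
plane₁₂: -0.7472x+0.4399y+0.1684z = 0.0024
Cramer: x(z) = 0.0054+0.0595z;  y(z) = 0.0146-0.2818z
into |P−centre ₁|² = l²: 1.0830z² + 0.0631z + -0.0991 = 0;  Δ = 0.4334;  z = -0.3331 or 0.2748 → z<0 root = -0.3331
x = -0.0144, y = 0.1085

(-0.0144, 0.1085, -0.3331)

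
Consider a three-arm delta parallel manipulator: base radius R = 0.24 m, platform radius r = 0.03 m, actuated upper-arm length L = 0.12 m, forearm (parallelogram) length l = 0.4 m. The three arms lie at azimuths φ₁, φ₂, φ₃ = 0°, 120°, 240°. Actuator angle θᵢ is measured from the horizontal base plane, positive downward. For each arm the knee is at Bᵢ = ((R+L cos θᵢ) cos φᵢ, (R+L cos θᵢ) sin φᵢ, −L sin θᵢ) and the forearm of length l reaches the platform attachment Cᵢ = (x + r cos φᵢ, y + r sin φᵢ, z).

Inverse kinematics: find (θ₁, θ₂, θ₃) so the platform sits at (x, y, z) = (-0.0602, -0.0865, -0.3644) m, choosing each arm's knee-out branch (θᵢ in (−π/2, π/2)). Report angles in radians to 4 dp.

θ₁ = 1.3088, θ₂ = 1.2211, θ₃ = 0.2617

arm 1 (φ=0.0°): x'=-0.0602, y'=-0.0865
  A=0.2702, B=-0.3644, C=(l²−L²−A²−y'²−z²)/(2L)=-0.2820
  θ1 = atan2(B,A) + arccos(C/0.4536) = 1.3088
arm 2 (φ=120.0°): x'=-0.0448, y'=0.0954
  e−x'=0.2548;  (l²−L²−(e−x')²−y'²−z²)/2L = -0.2551
  θ2 = atan2(B,A) + arccos(C/0.4447) = 1.2211
φ3=240.0° → target in arm frame (0.1050, -0.0089)
  e−x'=0.1050;  (l²−L²−(e−x')²−y'²−z²)/2L = 0.0071
  γ=atan2(-0.3644,0.1050)=-1.2903;  ψ=arccos(0.0188)=1.5520;  θ3=γ+ψ≈0.2617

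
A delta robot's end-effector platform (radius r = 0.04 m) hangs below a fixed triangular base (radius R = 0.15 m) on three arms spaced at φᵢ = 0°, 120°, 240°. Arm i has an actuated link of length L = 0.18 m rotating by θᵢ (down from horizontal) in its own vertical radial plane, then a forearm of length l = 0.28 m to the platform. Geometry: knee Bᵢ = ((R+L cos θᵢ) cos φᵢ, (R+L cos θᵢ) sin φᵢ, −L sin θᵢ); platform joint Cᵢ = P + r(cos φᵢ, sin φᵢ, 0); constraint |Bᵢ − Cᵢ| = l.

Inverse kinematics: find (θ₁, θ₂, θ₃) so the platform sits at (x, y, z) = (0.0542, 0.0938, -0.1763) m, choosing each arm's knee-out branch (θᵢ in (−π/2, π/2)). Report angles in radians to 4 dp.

θ₁ = 0.2614, θ₂ = 0.2619, θ₃ = 1.2217

φ1=0.0° → target in arm frame (0.0542, 0.0938)
  A=0.0558, B=-0.1763, C=(l²−L²−A²−y'²−z²)/(2L)=0.0084
  √(A²+B²)=0.1849;  θ1 = -1.2643+1.5256 ≈ 0.2614
arm 2 (φ=120.0°): x'=0.0541, y'=-0.0938
  A cos θ + B sin θ = C:  0.0559·cos θ + -0.1763·sin θ = 0.0083
  √(A²+B²)=0.1849;  θ2 = -1.2639+1.5258 ≈ 0.2619
arm 3 (φ=240.0°): x'=-0.1083, y'=0.0000
  A cos θ + B sin θ = C:  0.2183·cos θ + -0.1763·sin θ = -0.0910
  θ3 = atan2(B,A) + arccos(C/0.2806) = 1.2217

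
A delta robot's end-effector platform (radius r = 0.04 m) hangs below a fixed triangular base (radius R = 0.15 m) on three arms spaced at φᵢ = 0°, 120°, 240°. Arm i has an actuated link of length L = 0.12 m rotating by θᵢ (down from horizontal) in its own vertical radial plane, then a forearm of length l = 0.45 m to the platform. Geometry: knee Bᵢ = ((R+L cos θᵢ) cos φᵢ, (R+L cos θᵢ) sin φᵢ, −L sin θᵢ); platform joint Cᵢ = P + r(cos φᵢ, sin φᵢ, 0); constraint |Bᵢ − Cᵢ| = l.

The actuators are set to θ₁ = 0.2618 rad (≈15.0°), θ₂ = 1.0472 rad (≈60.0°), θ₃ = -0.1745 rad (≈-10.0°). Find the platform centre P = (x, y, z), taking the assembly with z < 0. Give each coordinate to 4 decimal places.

φ1=0.0°: virtual centre (0.2259, 0.0000, -0.0311), radius l
φ2=120.0°: virtual centre (-0.0850, 0.1472, -0.1039), radius l
arm 3 at φ=240.0°: (R−r)+L cos θ3 = 0.2282;  centre 3 = (-0.1141, -0.1976, 0.0208)
|centre ₂|²−|centre ₁|² = -0.0123;  |centre ₃|²−|centre ₁|² = 0.0005
plane₁₂: -0.6218x+0.2944y+-0.1457z = -0.0123
Cramer: x(z) = 0.0106-0.0606z;  y(z) = -0.0195+0.3669z
quadratic in z: (1.1383)z²+(0.0740)z+(-0.1548)=0, √Δ=0.8428 → z ∈ {-0.4027, 0.3377}; z = -0.4027 (taking z<0)
x = 0.0350, y = -0.1672

(0.0350, -0.1672, -0.4027)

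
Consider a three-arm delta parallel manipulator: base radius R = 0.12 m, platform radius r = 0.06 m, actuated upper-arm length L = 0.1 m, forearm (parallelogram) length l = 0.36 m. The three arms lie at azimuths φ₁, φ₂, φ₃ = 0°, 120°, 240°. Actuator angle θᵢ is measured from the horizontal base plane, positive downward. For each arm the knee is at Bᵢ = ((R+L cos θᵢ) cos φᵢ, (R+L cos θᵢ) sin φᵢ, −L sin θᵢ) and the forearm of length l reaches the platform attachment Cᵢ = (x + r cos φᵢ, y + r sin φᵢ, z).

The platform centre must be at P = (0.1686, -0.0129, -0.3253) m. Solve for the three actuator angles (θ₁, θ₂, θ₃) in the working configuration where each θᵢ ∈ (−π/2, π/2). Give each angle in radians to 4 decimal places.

θ₁ = -0.3487, θ₂ = 0.8729, θ₃ = 0.7856

φ1=0.0° → target in arm frame (0.1686, -0.0129)
  e−x'=-0.1086;  (l²−L²−(e−x')²−y'²−z²)/2L = 0.0091
  γ=atan2(-0.3253,-0.1086)=-1.8930;  ψ=arccos(0.0265)=1.5443;  θ1=γ+ψ≈-0.3487
rotate P by −φ2: (-0.0955, -0.1396, -0.3253)
  e−x'=0.1555;  (l²−L²−(e−x')²−y'²−z²)/2L = -0.1493
  √(A²+B²)=0.3605;  θ2 = -1.1250+1.9979 ≈ 0.8729
rotate P by −φ3: (-0.0731, 0.1525, -0.3253)
  A=0.1331, B=-0.3253, C=(l²−L²−A²−y'²−z²)/(2L)=-0.1359
  θ3 = atan2(B,A) + arccos(C/0.3515) = 0.7856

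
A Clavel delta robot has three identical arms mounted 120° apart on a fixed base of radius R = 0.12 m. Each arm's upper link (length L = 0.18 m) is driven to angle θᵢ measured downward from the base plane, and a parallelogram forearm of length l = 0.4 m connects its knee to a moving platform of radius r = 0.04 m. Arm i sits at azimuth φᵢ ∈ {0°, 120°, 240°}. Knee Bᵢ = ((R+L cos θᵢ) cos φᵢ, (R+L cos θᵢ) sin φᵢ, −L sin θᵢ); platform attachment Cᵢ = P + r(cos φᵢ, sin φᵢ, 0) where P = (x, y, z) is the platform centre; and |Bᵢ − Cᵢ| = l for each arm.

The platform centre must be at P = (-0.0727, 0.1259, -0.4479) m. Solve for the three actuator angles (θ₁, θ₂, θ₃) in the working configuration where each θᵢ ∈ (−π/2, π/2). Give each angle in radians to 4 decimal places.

θ₁ = 1.0474, θ₂ = 0.3492, θ₃ = 1.0474

φ1=0.0° → target in arm frame (-0.0727, 0.1259)
  A=0.1527, B=-0.4479, C=(l²−L²−A²−y'²−z²)/(2L)=-0.3116
  √(A²+B²)=0.4732;  θ1 = -1.2422+2.2896 ≈ 1.0474
φ2=120.0° → target in arm frame (0.1454, 0.0000)
  e−x'=-0.0654;  (l²−L²−(e−x')²−y'²−z²)/2L = -0.2147
  θ2 = atan2(B,A) + arccos(C/0.4526) = 0.3492
φ3=240.0° → target in arm frame (-0.0727, -0.1259)
  A cos θ + B sin θ = C:  0.1527·cos θ + -0.4479·sin θ = -0.3116
  γ=atan2(-0.4479,0.1527)=-1.2423;  ψ=arccos(-0.6585)=2.2896;  θ3=γ+ψ≈1.0474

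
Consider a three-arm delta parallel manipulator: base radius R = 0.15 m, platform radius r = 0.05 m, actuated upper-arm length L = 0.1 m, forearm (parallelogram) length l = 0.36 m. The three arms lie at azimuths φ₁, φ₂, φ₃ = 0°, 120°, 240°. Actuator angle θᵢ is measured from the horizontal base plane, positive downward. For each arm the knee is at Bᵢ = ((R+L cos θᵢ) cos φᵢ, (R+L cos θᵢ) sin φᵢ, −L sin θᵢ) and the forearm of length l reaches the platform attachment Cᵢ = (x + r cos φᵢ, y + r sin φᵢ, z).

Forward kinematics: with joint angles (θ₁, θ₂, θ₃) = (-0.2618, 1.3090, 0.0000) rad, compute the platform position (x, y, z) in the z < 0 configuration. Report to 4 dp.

(0.1065, -0.1406, -0.2931)

arm 1 at φ=0.0°: (R−r)+L cos θ1 = 0.1966;  centre 1 = (0.1966, 0.0000, 0.0259)
arm 2 at φ=120.0°: (R−r)+L cos θ2 = 0.1259;  centre 2 = (-0.0629, 0.1090, -0.0966)
φ3=240.0°: virtual centre (-0.1000, -0.1732, 0.0000), radius l
eliminate P² terms by subtracting sphere 1 from 2 and 3
plane₁₂: -0.5191x+0.2180y+-0.2449z = -0.0141
det = 0.3091;  x = 0.0154+-0.3110z,  y = -0.0283+0.3831z
quadratic in z: (1.2435)z²+(0.0393)z+(-0.0953)=0, √Δ=0.6896 → z ∈ {-0.2931, 0.2615}; z = -0.2931 (taking z<0)
x = 0.1065, y = -0.1406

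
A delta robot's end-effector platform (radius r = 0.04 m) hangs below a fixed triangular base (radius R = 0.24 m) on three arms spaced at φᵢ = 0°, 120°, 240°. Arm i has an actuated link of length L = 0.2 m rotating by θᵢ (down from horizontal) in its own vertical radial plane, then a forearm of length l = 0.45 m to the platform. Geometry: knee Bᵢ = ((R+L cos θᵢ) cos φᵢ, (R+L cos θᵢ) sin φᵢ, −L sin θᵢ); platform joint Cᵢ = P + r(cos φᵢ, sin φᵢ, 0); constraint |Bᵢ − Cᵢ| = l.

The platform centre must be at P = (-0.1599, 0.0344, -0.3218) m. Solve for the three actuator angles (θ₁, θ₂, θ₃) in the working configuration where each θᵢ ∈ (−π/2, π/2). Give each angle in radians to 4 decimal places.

θ₁ = 1.2220, θ₂ = 0.0001, θ₃ = 0.3493

φ1=0.0° → target in arm frame (-0.1599, 0.0344)
  A cos θ + B sin θ = C:  0.3599·cos θ + -0.3218·sin θ = -0.1794
  √(A²+B²)=0.4828;  θ1 = -0.7296+1.9516 ≈ 1.2220
φ2=120.0° → target in arm frame (0.1097, 0.1213)
  e−x'=0.0903;  (l²−L²−(e−x')²−y'²−z²)/2L = 0.0902
  θ2 = atan2(B,A) + arccos(C/0.3342) = 0.0001
rotate P by −φ3: (0.0502, -0.1557, -0.3218)
  A cos θ + B sin θ = C:  0.1498·cos θ + -0.3218·sin θ = 0.0306
  √(A²+B²)=0.3550;  θ3 = -1.1350+1.4844 ≈ 0.3493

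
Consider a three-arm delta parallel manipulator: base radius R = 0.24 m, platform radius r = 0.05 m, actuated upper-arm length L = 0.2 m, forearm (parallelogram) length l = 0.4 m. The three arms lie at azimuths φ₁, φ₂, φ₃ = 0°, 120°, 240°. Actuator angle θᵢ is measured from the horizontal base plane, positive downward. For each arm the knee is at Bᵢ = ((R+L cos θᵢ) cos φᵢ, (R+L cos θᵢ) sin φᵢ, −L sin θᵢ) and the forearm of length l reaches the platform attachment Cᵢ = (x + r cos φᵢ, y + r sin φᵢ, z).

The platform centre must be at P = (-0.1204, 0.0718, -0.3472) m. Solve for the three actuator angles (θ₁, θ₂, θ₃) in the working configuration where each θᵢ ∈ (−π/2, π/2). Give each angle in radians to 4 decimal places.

arm 1 (φ=0.0°): x'=-0.1204, y'=0.0718
  e−x'=0.3104;  (l²−L²−(e−x')²−y'²−z²)/2L = -0.2551
  θ1 = atan2(B,A) + arccos(C/0.4657) = 1.3092
rotate P by −φ2: (0.1224, 0.0684, -0.3472)
  e−x'=0.0676;  (l²−L²−(e−x')²−y'²−z²)/2L = -0.0245
  √(A²+B²)=0.3537;  θ2 = -1.3784+1.6401 ≈ 0.2616
φ3=240.0° → target in arm frame (-0.0020, -0.1402)
  A=0.1920, B=-0.3472, C=(l²−L²−A²−y'²−z²)/(2L)=-0.1426
  γ=atan2(-0.3472,0.1920)=-1.0657;  ψ=arccos(-0.3595)=1.9385;  θ3=γ+ψ≈0.8728

θ₁ = 1.3092, θ₂ = 0.2616, θ₃ = 0.8728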